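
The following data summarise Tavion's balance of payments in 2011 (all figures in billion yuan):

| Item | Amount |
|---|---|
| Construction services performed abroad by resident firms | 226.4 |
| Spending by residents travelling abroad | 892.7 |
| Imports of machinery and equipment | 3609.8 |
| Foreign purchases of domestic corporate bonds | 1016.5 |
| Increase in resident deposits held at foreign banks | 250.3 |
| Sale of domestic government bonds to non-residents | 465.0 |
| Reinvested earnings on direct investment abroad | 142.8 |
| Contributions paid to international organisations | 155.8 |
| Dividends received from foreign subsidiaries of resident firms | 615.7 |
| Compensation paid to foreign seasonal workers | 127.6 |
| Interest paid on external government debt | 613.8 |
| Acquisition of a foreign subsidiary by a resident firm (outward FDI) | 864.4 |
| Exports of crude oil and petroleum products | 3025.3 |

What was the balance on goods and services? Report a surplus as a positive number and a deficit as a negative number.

-1250.8

Goods: -3609.8 + 3025.3 = -584.5
Services: 226.4 - 892.7 = -666.3
Trade balance = -584.5 + (-666.3) = -1250.8
(Excluded from the trade balance — financial account: foreign purchases of domestic corporate bonds 1016.5, increase in resident deposits held at foreign banks 250.3, sale of domestic government bonds to non-residents 465.0, acquisition of a foreign subsidiary by a resident firm (outward FDI) 864.4; primary income: reinvested earnings on direct investment abroad 142.8, dividends received from foreign subsidiaries of resident firms 615.7, compensation paid to foreign seasonal workers 127.6, interest paid on external government debt 613.8; secondary income: contributions paid to international organisations 155.8.)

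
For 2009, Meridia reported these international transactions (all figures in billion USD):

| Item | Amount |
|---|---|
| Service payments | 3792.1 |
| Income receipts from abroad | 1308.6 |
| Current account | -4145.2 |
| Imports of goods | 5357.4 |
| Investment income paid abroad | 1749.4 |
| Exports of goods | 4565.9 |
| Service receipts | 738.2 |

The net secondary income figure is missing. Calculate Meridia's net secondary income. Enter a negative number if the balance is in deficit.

141.0

Current account = goods balance + services balance + net primary income + net secondary income
Sum of the known components = -4286.2
Net secondary income = CA - (known components) = -4145.2 - (-4286.2) = 141.0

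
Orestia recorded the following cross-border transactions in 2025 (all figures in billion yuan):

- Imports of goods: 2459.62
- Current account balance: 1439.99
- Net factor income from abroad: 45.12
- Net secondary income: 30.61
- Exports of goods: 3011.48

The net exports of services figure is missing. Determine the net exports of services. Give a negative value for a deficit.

812.40

Current account = goods balance + services balance + net primary income + net secondary income
Sum of the known components = 627.59
Net exports of services = CA - (known components) = 1439.99 - 627.59 = 812.40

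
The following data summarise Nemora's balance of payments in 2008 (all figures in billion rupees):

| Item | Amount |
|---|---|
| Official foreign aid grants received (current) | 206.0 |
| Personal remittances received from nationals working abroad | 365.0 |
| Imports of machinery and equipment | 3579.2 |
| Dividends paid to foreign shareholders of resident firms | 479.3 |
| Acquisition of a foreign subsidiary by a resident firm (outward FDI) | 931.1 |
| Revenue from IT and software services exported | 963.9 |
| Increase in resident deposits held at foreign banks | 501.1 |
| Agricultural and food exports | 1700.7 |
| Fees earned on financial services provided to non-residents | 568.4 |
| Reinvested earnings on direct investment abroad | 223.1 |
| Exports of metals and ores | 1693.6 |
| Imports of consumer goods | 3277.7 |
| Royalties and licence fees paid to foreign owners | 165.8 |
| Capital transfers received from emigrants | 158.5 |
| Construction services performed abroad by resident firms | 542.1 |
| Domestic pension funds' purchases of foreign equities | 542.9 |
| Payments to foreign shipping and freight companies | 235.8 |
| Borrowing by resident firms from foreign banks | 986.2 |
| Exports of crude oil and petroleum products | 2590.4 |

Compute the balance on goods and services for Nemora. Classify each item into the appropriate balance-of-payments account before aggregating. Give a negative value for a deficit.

Goods: -3579.2 + 2590.4 - 3277.7 + 1700.7 + 1693.6 = -872.2
Services: -235.8 + 568.4 - 165.8 + 542.1 + 963.9 = 1672.8
Trade balance = -872.2 + 1672.8 = 800.6
(Excluded from the trade balance — secondary income: official foreign aid grants received (current) 206.0, personal remittances received from nationals working abroad 365.0; primary income: dividends paid to foreign shareholders of resident firms 479.3, reinvested earnings on direct investment abroad 223.1; financial account: acquisition of a foreign subsidiary by a resident firm (outward FDI) 931.1, increase in resident deposits held at foreign banks 501.1, domestic pension funds' purchases of foreign equities 542.9, borrowing by resident firms from foreign banks 986.2; capital account: capital transfers received from emigrants 158.5.)

800.6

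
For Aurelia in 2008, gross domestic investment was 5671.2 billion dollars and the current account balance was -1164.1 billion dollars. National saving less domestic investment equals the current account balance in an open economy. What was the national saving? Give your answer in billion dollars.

4507.1

S = I + CA = 5671.2 + (-1164.1) = 4507.1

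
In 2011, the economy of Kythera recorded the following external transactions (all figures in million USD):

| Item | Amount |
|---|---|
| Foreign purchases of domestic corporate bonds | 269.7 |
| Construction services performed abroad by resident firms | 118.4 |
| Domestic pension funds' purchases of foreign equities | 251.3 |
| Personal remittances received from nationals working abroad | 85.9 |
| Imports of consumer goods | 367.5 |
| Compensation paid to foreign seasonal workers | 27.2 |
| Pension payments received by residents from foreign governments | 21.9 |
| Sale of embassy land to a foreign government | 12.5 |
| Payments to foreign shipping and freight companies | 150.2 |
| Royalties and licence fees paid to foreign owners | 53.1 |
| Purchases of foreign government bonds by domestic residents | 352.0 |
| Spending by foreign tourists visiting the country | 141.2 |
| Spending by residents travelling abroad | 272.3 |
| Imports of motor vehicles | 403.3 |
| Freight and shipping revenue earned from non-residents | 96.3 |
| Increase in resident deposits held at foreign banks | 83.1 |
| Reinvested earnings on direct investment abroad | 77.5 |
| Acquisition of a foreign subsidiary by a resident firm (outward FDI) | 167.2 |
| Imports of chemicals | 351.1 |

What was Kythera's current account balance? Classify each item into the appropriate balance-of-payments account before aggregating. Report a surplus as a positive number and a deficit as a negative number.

Goods: -403.3 - 351.1 - 367.5 = -1121.9
Services: 118.4 + 141.2 + 96.3 - 150.2 - 272.3 - 53.1 = -119.7
Primary income: 77.5 - 27.2 = 50.3
Secondary income: 21.9 + 85.9 = 107.8
Current account = (-1121.9) + (-119.7) + 50.3 + 107.8 = -1083.5
(Excluded from the current account — financial account: foreign purchases of domestic corporate bonds 269.7, domestic pension funds' purchases of foreign equities 251.3, purchases of foreign government bonds by domestic residents 352.0, increase in resident deposits held at foreign banks 83.1, acquisition of a foreign subsidiary by a resident firm (outward FDI) 167.2; capital account: sale of embassy land to a foreign government 12.5.)

-1083.5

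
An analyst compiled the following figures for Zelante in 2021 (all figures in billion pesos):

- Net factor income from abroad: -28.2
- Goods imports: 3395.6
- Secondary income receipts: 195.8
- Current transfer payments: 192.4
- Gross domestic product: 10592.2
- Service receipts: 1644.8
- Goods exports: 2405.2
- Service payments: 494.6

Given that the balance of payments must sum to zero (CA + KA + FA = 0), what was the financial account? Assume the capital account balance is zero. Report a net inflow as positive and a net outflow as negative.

Goods balance = 2405.2 - 3395.6 = -990.4
Services balance = 1644.8 - 494.6 = 1150.2
Trade balance (goods + services) = -990.4 + 1150.2 = 159.8
Net primary income = -28.2
Net secondary income = 195.8 - 192.4 = 3.4
Current account = 159.8 + (-28.2) + 3.4 = 135.0
Financial account = -(135.0) = -135.0

-135.0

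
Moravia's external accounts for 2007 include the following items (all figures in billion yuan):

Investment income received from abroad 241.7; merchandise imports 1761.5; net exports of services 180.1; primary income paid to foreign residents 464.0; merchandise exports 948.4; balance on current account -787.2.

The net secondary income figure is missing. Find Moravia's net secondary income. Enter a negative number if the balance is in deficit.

Current account = goods balance + services balance + net primary income + net secondary income
Sum of the known components = -855.3
Net secondary income = CA - (known components) = -787.2 - (-855.3) = 68.1

68.1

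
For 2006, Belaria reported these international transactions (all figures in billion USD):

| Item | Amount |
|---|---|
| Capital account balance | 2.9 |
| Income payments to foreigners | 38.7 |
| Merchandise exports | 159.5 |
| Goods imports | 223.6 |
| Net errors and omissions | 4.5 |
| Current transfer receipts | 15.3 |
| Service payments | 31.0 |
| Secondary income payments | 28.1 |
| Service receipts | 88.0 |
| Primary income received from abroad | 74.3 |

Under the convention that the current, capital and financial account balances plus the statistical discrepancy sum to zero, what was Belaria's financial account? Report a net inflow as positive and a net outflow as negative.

-23.1

Goods balance = 159.5 - 223.6 = -64.1
Services balance = 88.0 - 31.0 = 57.0
Trade balance (goods + services) = -64.1 + 57.0 = -7.1
Net primary income = 74.3 - 38.7 = 35.6
Net secondary income = 15.3 - 28.1 = -12.8
Current account = -7.1 + 35.6 + (-12.8) = 15.7
Financial account = -(15.7 + 2.9 + 4.5) = -23.1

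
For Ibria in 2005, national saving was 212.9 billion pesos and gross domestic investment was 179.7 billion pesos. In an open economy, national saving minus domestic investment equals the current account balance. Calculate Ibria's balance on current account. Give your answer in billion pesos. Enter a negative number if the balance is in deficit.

CA = S - I = 212.9 - 179.7 = 33.2

33.2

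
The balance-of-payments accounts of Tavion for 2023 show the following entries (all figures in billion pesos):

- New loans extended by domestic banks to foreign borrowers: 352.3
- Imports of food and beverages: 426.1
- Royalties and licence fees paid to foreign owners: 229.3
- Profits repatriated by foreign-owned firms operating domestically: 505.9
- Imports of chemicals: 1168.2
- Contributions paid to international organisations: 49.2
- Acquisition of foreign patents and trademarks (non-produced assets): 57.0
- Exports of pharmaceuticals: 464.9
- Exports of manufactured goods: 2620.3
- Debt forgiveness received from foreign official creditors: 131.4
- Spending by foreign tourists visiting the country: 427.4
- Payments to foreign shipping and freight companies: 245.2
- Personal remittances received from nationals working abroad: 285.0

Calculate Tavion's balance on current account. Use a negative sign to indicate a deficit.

Goods: -1168.2 + 2620.3 + 464.9 - 426.1 = 1490.9
Services: -229.3 - 245.2 + 427.4 = -47.1
Primary income: -505.9
Secondary income: 285.0 - 49.2 = 235.8
Current account = 1490.9 + (-47.1) + (-505.9) + 235.8 = 1173.7
(Excluded from the current account — financial account: new loans extended by domestic banks to foreign borrowers 352.3; capital account: acquisition of foreign patents and trademarks (non-produced assets) 57.0, debt forgiveness received from foreign official creditors 131.4.)

1173.7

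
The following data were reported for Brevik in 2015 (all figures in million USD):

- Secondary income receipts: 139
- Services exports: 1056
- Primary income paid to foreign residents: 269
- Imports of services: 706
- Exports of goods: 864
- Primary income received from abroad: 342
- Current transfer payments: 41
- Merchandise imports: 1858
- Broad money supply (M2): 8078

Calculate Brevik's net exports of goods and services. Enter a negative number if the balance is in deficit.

-644

Goods balance = 864 - 1858 = -994
Services balance = 1056 - 706 = 350
Trade balance (goods + services) = -994 + 350 = -644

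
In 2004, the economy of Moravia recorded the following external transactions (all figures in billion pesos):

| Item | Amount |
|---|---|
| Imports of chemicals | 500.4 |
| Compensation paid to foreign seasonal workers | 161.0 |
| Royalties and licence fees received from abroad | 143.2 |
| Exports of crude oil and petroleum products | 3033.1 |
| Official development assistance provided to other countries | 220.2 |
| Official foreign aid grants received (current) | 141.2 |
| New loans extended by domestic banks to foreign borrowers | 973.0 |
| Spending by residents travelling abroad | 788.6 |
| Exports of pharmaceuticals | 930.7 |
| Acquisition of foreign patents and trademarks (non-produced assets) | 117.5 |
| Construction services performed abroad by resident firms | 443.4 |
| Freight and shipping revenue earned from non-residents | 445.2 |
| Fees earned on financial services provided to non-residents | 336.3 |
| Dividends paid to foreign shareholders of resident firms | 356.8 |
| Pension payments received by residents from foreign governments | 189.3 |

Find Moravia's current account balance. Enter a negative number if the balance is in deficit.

3635.4

Goods: -500.4 + 3033.1 + 930.7 = 3463.4
Services: 143.2 + 443.4 + 445.2 + 336.3 - 788.6 = 579.5
Primary income: -161.0 - 356.8 = -517.8
Secondary income: -220.2 + 189.3 + 141.2 = 110.3
Current account = 3463.4 + 579.5 + (-517.8) + 110.3 = 3635.4
(Excluded from the current account — financial account: new loans extended by domestic banks to foreign borrowers 973.0; capital account: acquisition of foreign patents and trademarks (non-produced assets) 117.5.)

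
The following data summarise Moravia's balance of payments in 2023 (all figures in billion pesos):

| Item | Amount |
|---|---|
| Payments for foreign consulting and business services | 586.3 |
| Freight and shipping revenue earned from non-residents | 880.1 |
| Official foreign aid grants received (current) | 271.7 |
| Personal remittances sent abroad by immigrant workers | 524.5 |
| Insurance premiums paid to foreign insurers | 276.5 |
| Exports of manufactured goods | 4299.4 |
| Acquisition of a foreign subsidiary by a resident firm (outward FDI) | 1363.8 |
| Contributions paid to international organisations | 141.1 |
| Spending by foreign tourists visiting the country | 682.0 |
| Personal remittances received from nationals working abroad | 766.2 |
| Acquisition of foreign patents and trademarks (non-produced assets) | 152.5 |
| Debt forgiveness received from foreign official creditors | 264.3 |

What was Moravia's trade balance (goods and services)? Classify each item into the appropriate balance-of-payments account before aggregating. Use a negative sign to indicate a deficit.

4998.7

Goods: 4299.4
Services: 880.1 - 276.5 + 682.0 - 586.3 = 699.3
Trade balance = 4299.4 + 699.3 = 4998.7
(Excluded from the trade balance — secondary income: official foreign aid grants received (current) 271.7, personal remittances sent abroad by immigrant workers 524.5, contributions paid to international organisations 141.1, personal remittances received from nationals working abroad 766.2; financial account: acquisition of a foreign subsidiary by a resident firm (outward FDI) 1363.8; capital account: acquisition of foreign patents and trademarks (non-produced assets) 152.5, debt forgiveness received from foreign official creditors 264.3.)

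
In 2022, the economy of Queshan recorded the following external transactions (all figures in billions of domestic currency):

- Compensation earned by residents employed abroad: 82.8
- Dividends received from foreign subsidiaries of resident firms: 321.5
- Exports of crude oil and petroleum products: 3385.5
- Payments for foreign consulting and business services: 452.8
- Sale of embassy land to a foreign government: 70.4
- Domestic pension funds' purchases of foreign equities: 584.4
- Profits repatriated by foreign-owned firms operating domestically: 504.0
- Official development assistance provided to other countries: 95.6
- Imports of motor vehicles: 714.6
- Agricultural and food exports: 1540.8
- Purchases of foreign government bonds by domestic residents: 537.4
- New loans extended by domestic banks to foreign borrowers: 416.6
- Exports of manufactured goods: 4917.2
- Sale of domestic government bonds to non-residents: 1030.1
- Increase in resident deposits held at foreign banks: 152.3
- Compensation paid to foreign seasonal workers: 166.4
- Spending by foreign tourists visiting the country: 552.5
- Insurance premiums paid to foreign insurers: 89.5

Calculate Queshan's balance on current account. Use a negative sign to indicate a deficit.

Goods: 1540.8 - 714.6 + 3385.5 + 4917.2 = 9128.9
Services: 552.5 - 452.8 - 89.5 = 10.2
Primary income: -166.4 - 504.0 + 321.5 + 82.8 = -266.1
Secondary income: -95.6
Current account = 9128.9 + 10.2 + (-266.1) + (-95.6) = 8777.4
(Excluded from the current account — capital account: sale of embassy land to a foreign government 70.4; financial account: domestic pension funds' purchases of foreign equities 584.4, purchases of foreign government bonds by domestic residents 537.4, new loans extended by domestic banks to foreign borrowers 416.6, sale of domestic government bonds to non-residents 1030.1, increase in resident deposits held at foreign banks 152.3.)

8777.4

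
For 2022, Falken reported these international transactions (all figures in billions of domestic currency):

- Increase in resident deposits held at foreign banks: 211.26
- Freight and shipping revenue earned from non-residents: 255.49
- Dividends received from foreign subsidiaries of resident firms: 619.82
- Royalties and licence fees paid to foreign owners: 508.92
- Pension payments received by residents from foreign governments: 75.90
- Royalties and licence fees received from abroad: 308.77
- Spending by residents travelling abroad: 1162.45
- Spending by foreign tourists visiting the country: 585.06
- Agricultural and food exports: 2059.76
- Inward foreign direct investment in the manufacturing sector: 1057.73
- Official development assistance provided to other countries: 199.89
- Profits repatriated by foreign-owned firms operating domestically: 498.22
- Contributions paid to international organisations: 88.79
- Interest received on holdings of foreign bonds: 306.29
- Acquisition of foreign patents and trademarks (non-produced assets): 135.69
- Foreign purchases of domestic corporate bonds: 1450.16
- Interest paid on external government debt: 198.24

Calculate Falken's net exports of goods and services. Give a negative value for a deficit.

1537.71

Goods: 2059.76
Services: 585.06 - 508.92 + 308.77 + 255.49 - 1162.45 = -522.05
Trade balance = 2059.76 + (-522.05) = 1537.71
(Excluded from the trade balance — financial account: increase in resident deposits held at foreign banks 211.26, inward foreign direct investment in the manufacturing sector 1057.73, foreign purchases of domestic corporate bonds 1450.16; primary income: dividends received from foreign subsidiaries of resident firms 619.82, profits repatriated by foreign-owned firms operating domestically 498.22, interest received on holdings of foreign bonds 306.29, interest paid on external government debt 198.24; secondary income: pension payments received by residents from foreign governments 75.90, official development assistance provided to other countries 199.89, contributions paid to international organisations 88.79; capital account: acquisition of foreign patents and trademarks (non-produced assets) 135.69.)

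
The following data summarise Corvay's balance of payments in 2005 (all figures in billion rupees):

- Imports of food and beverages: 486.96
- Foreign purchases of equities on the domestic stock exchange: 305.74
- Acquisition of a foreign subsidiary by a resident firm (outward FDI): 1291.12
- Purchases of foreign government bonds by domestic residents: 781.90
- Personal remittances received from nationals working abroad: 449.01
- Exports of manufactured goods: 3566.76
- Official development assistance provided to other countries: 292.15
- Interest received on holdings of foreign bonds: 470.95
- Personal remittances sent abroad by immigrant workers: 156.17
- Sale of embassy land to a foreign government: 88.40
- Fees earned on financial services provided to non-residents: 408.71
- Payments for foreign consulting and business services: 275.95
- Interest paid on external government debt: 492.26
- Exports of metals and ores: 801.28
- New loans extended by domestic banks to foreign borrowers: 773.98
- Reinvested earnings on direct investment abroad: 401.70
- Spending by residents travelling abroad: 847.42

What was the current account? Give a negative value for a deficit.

3547.50

Goods: 801.28 - 486.96 + 3566.76 = 3881.08
Services: -275.95 - 847.42 + 408.71 = -714.66
Primary income: 401.70 - 492.26 + 470.95 = 380.39
Secondary income: -292.15 - 156.17 + 449.01 = 0.69
Current account = 3881.08 + (-714.66) + 380.39 + 0.69 = 3547.50
(Excluded from the current account — financial account: foreign purchases of equities on the domestic stock exchange 305.74, acquisition of a foreign subsidiary by a resident firm (outward FDI) 1291.12, purchases of foreign government bonds by domestic residents 781.90, new loans extended by domestic banks to foreign borrowers 773.98; capital account: sale of embassy land to a foreign government 88.40.)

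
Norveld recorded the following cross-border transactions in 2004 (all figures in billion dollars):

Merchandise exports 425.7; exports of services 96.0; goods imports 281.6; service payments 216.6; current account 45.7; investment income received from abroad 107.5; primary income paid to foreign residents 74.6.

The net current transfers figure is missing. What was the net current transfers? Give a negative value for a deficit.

-10.7

Current account = goods balance + services balance + net primary income + net secondary income
Sum of the known components = 56.4
Net current transfers = CA - (known components) = 45.7 - 56.4 = -10.7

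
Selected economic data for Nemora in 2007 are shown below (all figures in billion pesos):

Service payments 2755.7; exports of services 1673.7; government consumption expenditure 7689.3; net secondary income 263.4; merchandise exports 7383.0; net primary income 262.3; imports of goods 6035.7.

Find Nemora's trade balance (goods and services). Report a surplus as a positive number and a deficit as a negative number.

265.3

Goods balance = 7383.0 - 6035.7 = 1347.3
Services balance = 1673.7 - 2755.7 = -1082.0
Trade balance (goods + services) = 1347.3 + (-1082.0) = 265.3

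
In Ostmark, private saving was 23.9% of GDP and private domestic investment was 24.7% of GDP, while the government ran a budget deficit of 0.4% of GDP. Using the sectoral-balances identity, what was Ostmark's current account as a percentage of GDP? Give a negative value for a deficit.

By the sectoral-balances identity, CA = (S_private - I) + (T - G).
Private balance = 23.9 - 24.7 = -0.8
Government balance (T - G) = -0.4
CA = -0.8 + (-0.4) = -1.2

-1.2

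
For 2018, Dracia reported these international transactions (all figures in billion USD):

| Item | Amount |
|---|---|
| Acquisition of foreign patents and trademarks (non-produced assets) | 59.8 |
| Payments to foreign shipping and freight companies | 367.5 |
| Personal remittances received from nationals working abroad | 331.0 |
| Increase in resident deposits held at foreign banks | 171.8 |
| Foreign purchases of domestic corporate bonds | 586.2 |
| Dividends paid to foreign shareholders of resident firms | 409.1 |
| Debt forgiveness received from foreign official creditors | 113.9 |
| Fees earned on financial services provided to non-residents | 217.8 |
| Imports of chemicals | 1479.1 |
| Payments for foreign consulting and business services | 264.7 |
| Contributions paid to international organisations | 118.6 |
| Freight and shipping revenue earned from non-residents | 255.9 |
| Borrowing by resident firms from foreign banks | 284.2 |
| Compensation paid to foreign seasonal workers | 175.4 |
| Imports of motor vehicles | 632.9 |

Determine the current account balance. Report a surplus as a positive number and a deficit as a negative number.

Goods: -632.9 - 1479.1 = -2112.0
Services: 255.9 - 367.5 + 217.8 - 264.7 = -158.5
Primary income: -409.1 - 175.4 = -584.5
Secondary income: 331.0 - 118.6 = 212.4
Current account = (-2112.0) + (-158.5) + (-584.5) + 212.4 = -2642.6
(Excluded from the current account — capital account: acquisition of foreign patents and trademarks (non-produced assets) 59.8, debt forgiveness received from foreign official creditors 113.9; financial account: increase in resident deposits held at foreign banks 171.8, foreign purchases of domestic corporate bonds 586.2, borrowing by resident firms from foreign banks 284.2.)

-2642.6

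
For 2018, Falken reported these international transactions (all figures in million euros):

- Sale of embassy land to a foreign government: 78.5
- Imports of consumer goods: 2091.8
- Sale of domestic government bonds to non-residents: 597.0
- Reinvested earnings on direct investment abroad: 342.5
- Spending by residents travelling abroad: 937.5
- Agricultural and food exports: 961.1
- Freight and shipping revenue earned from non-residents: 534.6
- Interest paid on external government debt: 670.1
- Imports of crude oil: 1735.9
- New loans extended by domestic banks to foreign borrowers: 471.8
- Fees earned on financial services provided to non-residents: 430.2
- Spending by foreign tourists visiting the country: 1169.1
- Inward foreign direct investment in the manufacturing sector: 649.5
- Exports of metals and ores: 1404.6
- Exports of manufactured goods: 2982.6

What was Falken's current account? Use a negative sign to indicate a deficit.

2389.4

Goods: 1404.6 + 2982.6 - 1735.9 + 961.1 - 2091.8 = 1520.6
Services: 1169.1 + 534.6 - 937.5 + 430.2 = 1196.4
Primary income: 342.5 - 670.1 = -327.6
Current account = 1520.6 + 1196.4 + (-327.6) = 2389.4
(Excluded from the current account — capital account: sale of embassy land to a foreign government 78.5; financial account: sale of domestic government bonds to non-residents 597.0, new loans extended by domestic banks to foreign borrowers 471.8, inward foreign direct investment in the manufacturing sector 649.5.)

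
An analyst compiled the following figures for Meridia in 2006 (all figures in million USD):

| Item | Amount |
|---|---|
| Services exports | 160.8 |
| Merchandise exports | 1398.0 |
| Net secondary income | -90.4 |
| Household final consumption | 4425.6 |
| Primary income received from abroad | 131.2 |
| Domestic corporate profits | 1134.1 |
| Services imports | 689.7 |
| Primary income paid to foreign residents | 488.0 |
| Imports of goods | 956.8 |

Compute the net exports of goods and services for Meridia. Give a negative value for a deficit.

-87.7

Goods balance = 1398.0 - 956.8 = 441.2
Services balance = 160.8 - 689.7 = -528.9
Trade balance (goods + services) = 441.2 + (-528.9) = -87.7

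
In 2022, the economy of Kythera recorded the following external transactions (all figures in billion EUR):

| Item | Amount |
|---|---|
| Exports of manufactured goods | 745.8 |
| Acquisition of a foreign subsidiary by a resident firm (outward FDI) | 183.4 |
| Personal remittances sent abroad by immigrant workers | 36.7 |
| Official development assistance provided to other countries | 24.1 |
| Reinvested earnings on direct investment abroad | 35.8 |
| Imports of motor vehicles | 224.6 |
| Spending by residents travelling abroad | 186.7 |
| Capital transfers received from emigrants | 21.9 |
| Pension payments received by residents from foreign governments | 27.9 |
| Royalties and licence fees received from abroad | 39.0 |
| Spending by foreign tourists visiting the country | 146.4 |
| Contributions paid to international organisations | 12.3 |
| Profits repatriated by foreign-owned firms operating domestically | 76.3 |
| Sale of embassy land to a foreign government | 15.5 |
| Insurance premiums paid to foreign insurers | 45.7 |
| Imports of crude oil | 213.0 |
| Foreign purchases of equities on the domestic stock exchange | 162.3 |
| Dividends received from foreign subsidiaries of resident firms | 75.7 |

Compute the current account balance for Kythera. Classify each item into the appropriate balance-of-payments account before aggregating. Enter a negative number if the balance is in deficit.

251.2

Goods: 745.8 - 224.6 - 213.0 = 308.2
Services: 39.0 + 146.4 - 45.7 - 186.7 = -47.0
Primary income: 35.8 - 76.3 + 75.7 = 35.2
Secondary income: 27.9 - 24.1 - 12.3 - 36.7 = -45.2
Current account = 308.2 + (-47.0) + 35.2 + (-45.2) = 251.2
(Excluded from the current account — financial account: acquisition of a foreign subsidiary by a resident firm (outward FDI) 183.4, foreign purchases of equities on the domestic stock exchange 162.3; capital account: capital transfers received from emigrants 21.9, sale of embassy land to a foreign government 15.5.)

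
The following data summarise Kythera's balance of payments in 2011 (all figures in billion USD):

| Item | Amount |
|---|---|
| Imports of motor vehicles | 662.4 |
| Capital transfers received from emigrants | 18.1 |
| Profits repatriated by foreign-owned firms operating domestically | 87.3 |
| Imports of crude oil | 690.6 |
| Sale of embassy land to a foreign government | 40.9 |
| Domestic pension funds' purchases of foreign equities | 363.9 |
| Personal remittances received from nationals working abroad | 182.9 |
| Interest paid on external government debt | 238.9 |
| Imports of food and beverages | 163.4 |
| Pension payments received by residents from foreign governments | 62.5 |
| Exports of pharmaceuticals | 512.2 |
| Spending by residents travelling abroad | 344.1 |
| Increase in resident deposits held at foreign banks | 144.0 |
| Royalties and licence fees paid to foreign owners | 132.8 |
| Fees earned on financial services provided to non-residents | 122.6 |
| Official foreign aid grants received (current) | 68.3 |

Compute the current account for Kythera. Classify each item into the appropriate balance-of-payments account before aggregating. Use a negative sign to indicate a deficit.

-1371.0

Goods: -690.6 + 512.2 - 163.4 - 662.4 = -1004.2
Services: -132.8 - 344.1 + 122.6 = -354.3
Primary income: -87.3 - 238.9 = -326.2
Secondary income: 62.5 + 182.9 + 68.3 = 313.7
Current account = (-1004.2) + (-354.3) + (-326.2) + 313.7 = -1371.0
(Excluded from the current account — capital account: capital transfers received from emigrants 18.1, sale of embassy land to a foreign government 40.9; financial account: domestic pension funds' purchases of foreign equities 363.9, increase in resident deposits held at foreign banks 144.0.)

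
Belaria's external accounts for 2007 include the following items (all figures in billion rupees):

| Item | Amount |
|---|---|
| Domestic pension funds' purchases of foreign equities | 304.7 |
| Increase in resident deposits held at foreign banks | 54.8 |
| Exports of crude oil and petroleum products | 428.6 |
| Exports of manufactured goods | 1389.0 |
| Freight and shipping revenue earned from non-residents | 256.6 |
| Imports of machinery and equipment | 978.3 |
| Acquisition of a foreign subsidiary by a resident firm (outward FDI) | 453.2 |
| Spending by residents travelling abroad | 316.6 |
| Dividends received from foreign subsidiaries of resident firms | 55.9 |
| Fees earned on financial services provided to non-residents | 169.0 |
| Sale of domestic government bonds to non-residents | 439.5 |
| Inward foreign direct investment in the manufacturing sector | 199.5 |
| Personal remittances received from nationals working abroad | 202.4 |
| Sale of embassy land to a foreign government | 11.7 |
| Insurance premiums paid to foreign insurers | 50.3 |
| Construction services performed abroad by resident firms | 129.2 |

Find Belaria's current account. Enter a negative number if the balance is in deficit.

Goods: 428.6 - 978.3 + 1389.0 = 839.3
Services: 256.6 - 316.6 + 169.0 + 129.2 - 50.3 = 187.9
Primary income: 55.9
Secondary income: 202.4
Current account = 839.3 + 187.9 + 55.9 + 202.4 = 1285.5
(Excluded from the current account — financial account: domestic pension funds' purchases of foreign equities 304.7, increase in resident deposits held at foreign banks 54.8, acquisition of a foreign subsidiary by a resident firm (outward FDI) 453.2, sale of domestic government bonds to non-residents 439.5, inward foreign direct investment in the manufacturing sector 199.5; capital account: sale of embassy land to a foreign government 11.7.)

1285.5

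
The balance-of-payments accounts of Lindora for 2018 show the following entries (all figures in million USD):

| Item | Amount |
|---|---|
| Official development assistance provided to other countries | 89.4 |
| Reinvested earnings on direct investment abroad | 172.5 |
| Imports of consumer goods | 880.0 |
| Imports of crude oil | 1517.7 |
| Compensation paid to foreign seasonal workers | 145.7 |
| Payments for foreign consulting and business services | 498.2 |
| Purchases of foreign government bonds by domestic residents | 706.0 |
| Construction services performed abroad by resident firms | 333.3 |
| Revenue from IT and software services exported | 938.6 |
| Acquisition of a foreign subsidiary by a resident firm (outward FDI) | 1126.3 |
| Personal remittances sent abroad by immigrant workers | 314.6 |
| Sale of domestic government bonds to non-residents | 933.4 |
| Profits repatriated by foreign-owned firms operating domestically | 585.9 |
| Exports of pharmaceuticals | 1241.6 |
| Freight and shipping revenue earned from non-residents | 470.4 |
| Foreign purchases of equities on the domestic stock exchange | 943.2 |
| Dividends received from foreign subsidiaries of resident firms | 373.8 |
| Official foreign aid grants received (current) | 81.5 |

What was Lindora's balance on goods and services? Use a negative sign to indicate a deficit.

88.0

Goods: -880.0 + 1241.6 - 1517.7 = -1156.1
Services: -498.2 + 470.4 + 333.3 + 938.6 = 1244.1
Trade balance = -1156.1 + 1244.1 = 88.0
(Excluded from the trade balance — secondary income: official development assistance provided to other countries 89.4, personal remittances sent abroad by immigrant workers 314.6, official foreign aid grants received (current) 81.5; primary income: reinvested earnings on direct investment abroad 172.5, compensation paid to foreign seasonal workers 145.7, profits repatriated by foreign-owned firms operating domestically 585.9, dividends received from foreign subsidiaries of resident firms 373.8; financial account: purchases of foreign government bonds by domestic residents 706.0, acquisition of a foreign subsidiary by a resident firm (outward FDI) 1126.3, sale of domestic government bonds to non-residents 933.4, foreign purchases of equities on the domestic stock exchange 943.2.)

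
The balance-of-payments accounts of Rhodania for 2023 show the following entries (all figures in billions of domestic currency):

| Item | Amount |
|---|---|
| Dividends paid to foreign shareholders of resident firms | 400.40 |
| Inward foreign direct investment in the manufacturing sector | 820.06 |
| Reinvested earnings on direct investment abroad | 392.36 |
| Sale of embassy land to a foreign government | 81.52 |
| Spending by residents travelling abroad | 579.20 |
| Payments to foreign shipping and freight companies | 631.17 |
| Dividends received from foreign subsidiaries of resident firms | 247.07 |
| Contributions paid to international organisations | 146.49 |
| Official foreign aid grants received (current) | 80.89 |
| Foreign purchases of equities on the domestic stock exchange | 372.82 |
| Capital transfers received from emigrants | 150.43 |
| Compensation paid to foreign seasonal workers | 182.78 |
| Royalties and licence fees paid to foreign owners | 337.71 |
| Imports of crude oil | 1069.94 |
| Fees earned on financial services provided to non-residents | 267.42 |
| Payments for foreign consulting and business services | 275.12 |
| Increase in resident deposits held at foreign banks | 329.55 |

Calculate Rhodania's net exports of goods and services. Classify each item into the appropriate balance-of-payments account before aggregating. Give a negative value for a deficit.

-2625.72

Goods: -1069.94
Services: -275.12 + 267.42 - 579.20 - 337.71 - 631.17 = -1555.78
Trade balance = -1069.94 + (-1555.78) = -2625.72
(Excluded from the trade balance — primary income: dividends paid to foreign shareholders of resident firms 400.40, reinvested earnings on direct investment abroad 392.36, dividends received from foreign subsidiaries of resident firms 247.07, compensation paid to foreign seasonal workers 182.78; financial account: inward foreign direct investment in the manufacturing sector 820.06, foreign purchases of equities on the domestic stock exchange 372.82, increase in resident deposits held at foreign banks 329.55; capital account: sale of embassy land to a foreign government 81.52, capital transfers received from emigrants 150.43; secondary income: contributions paid to international organisations 146.49, official foreign aid grants received (current) 80.89.)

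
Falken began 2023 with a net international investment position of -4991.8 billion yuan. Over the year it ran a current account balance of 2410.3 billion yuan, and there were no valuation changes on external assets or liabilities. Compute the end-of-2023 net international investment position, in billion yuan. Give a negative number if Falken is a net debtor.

With no valuation effects, change in NIIP = current account = 2410.3
End-of-year NIIP = -4991.8 + 2410.3 = -2581.5

-2581.5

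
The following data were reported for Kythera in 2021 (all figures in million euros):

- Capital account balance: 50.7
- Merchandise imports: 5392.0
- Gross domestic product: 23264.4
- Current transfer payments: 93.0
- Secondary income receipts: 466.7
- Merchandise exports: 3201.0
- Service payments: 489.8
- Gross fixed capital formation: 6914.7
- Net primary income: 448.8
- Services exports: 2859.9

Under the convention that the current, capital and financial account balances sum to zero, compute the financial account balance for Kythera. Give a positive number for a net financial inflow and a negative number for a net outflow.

-1052.3

Goods balance = 3201.0 - 5392.0 = -2191.0
Services balance = 2859.9 - 489.8 = 2370.1
Trade balance (goods + services) = -2191.0 + 2370.1 = 179.1
Net primary income = 448.8
Net secondary income = 466.7 - 93.0 = 373.7
Current account = 179.1 + 448.8 + 373.7 = 1001.6
Financial account = -(1001.6 + 50.7) = -1052.3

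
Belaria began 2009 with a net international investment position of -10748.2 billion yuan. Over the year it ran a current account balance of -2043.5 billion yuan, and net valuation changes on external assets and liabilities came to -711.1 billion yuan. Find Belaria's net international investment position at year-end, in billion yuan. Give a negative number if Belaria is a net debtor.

Change in NIIP = current account + net valuation change = -2043.5 + (-711.1) = -2754.6
End-of-year NIIP = -10748.2 + (-2754.6) = -13502.8

-13502.8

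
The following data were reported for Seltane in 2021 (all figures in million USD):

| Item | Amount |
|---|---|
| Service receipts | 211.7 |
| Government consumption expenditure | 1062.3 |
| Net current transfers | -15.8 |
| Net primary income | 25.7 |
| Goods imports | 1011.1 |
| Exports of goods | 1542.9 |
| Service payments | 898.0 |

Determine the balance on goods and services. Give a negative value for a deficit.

-154.5

Goods balance = 1542.9 - 1011.1 = 531.8
Services balance = 211.7 - 898.0 = -686.3
Trade balance (goods + services) = 531.8 + (-686.3) = -154.5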